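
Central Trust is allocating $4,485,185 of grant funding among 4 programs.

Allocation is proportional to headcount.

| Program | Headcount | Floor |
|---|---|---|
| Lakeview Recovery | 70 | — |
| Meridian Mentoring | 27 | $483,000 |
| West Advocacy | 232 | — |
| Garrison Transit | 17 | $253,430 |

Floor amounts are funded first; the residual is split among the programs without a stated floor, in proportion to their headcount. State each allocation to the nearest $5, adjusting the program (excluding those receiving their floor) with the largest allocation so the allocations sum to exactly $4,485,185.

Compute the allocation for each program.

Fund the minimums — Meridian Mentoring $483,000; Garrison Transit $253,430. Balance $3,748,755.
Balance split over remaining headcount 302: Lakeview Recovery 868,916.72 → $868,915; West Advocacy 2,879,838.28 → $2,879,840.

Lakeview Recovery: $868,915 | Meridian Mentoring: $483,000 | West Advocacy: $2,879,840 | Garrison Transit: $253,430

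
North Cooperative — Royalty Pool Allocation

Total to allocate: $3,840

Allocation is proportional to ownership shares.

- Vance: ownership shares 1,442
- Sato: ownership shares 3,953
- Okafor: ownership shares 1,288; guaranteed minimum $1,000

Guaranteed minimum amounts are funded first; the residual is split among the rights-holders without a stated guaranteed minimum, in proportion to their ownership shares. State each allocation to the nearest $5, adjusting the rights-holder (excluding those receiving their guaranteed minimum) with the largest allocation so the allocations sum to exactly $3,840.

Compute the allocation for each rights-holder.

Minimums first: Okafor $1,000. Residual $2,840.
Residual split over remaining ownership shares 5,395: Vance 759.09 → $760; Sato 2,080.91 → $2,080.

Vance: $760 · Sato: $2,080 · Okafor: $1,000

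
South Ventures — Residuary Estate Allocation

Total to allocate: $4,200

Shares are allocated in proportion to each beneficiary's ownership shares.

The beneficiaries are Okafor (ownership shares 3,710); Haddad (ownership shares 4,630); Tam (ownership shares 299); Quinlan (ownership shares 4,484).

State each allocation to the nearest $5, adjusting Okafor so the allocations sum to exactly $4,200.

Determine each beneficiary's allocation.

Total ownership shares = 13,123.
Proportional shares: Okafor 3,710/13,123 × $4,200 = 1,187.38; Haddad 4,630/13,123 × $4,200 = 1,481.83; Tam 299/13,123 × $4,200 = 95.69; Quinlan 4,484/13,123 × $4,200 = 1,435.10.
Rounded to nearest $5: Okafor $1,185; Haddad $1,480; Tam $95; Quinlan $1,435. Sum = $4,195.
Difference $4,200 − $4,195 = +$5 applied to Okafor: Okafor becomes $1,190.

Okafor: $1,190 | Haddad: $1,480 | Tam: $95 | Quinlan: $1,435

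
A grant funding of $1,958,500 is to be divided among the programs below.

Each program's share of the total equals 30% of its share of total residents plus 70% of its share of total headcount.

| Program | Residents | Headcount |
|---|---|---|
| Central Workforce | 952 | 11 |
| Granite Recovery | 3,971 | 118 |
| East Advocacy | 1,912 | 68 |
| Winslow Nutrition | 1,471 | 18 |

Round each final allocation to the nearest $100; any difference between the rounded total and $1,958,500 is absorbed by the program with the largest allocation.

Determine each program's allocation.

Residents total 8,306; headcount total 215.
Combined weights (30% residents + 70% headcount): Central Workforce 0.0702; Granite Recovery 0.5276; East Advocacy 0.2905; Winslow Nutrition 0.1117.
Unrounded shares: Central Workforce 137,484.22; Granite Recovery 1,033,329.05; East Advocacy 568,853.89; Winslow Nutrition 218,832.84.
Rounded to nearest $100: Central Workforce $137,500; Granite Recovery $1,033,300; East Advocacy $568,900; Winslow Nutrition $218,800. Sum = $1,958,500.
No rounding difference to absorb.

Central Workforce: $137,500; Granite Recovery: $1,033,300; East Advocacy: $568,900; Winslow Nutrition: $218,800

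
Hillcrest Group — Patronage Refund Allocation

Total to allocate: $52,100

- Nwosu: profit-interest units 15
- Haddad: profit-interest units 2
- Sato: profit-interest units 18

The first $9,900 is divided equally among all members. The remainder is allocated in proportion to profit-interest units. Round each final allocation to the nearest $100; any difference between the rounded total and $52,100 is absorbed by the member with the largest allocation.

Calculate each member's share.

Nwosu: $21,400 | Haddad: $5,700 | Sato: $25,000

First tranche $9,900 split equally: $3,300 each.
Remainder $42,200 by profit-interest units (total 35): Nwosu 18,085.71 → $18,100; Haddad 2,411.43 → $2,400; Sato 21,702.86 → $21,700.
Totals: Nwosu $3,300 + $18,100 = $21,400; Haddad $3,300 + $2,400 = $5,700; Sato $3,300 + $21,700 = $25,000.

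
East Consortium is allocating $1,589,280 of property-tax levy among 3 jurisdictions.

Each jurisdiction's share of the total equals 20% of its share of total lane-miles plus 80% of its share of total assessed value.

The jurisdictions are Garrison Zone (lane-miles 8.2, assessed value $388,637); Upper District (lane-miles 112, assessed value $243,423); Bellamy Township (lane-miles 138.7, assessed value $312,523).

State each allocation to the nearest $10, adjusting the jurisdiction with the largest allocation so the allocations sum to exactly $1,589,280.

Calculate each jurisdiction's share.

Lane-miles total 258.9; assessed value total 944,583.
Composite weights (20% lane-miles + 80% assessed value): Garrison Zone 0.3355; Upper District 0.2927; Bellamy Township 0.3718.
Raw shares: Garrison Zone 533,178.97; Upper District 465,155.63; Bellamy Township 590,945.40.
Rounded to nearest $10: Garrison Zone $533,180; Upper District $465,160; Bellamy Township $590,950. Sum = $1,589,290.
Difference $1,589,280 − $1,589,290 = −$10 applied to largest allocation (Bellamy Township): Bellamy Township becomes $590,940.

Garrison Zone: $533,180 · Upper District: $465,160 · Bellamy Township: $590,940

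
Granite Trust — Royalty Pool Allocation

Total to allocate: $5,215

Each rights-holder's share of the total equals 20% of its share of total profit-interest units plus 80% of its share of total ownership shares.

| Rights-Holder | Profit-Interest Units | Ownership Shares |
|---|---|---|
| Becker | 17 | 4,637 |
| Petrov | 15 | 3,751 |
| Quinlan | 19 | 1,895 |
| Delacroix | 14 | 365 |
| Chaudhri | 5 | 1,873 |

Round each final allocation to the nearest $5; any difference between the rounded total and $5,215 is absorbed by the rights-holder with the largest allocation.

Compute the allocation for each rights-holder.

Profit-interest units total 70; ownership shares total 12,521.
Blended shares (20% profit-interest units + 80% ownership shares): Becker 0.3448; Petrov 0.2825; Quinlan 0.1754; Delacroix 0.0633; Chaudhri 0.1340.
Pro-rata amounts: Becker 1,798.35; Petrov 1,473.33; Quinlan 914.51; Delacroix 330.22; Chaudhri 698.58.
Rounded to nearest $5: Becker $1,800; Petrov $1,475; Quinlan $915; Delacroix $330; Chaudhri $700. Sum = $5,220.
Difference $5,215 − $5,220 = −$5 applied to largest allocation (Becker): Becker becomes $1,795.

Becker: $1,795 | Petrov: $1,475 | Quinlan: $915 | Delacroix: $330 | Chaudhri: $700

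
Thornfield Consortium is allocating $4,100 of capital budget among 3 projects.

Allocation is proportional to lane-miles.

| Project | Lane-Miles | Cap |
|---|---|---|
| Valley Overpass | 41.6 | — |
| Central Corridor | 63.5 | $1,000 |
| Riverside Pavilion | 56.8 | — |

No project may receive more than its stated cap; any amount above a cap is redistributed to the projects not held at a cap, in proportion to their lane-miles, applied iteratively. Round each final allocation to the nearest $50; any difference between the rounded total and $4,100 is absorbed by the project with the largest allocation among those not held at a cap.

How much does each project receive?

Valley Overpass: $1,300; Central Corridor: $1,000; Riverside Pavilion: $1,800

Total lane-miles = 161.9.
Proportional shares (ignoring caps): Valley Overpass 1,053.49; Central Corridor 1,608.09; Riverside Pavilion 1,438.42.
Cap binds for Central Corridor ($1,000); residual $3,100 reallocated over remaining lane-miles 98.4.
Shares after redistribution: Valley Overpass 1,310.57 → $1,300; Riverside Pavilion 1,789.43 → $1,800.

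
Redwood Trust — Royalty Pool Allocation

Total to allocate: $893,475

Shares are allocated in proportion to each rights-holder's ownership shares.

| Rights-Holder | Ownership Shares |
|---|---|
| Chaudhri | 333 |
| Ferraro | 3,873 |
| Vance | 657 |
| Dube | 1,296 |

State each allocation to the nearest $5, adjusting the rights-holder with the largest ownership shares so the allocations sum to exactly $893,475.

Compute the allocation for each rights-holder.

Chaudhri: $48,310 · Ferraro: $561,845 · Vance: $95,310 · Dube: $188,010

Combined ownership shares = 6,159.
Unrounded shares: Chaudhri 333/6,159 × $893,475 = 48,307.71; Ferraro 3,873/6,159 × $893,475 = 561,849.11; Vance 657/6,159 × $893,475 = 95,309.80; Dube 1,296/6,159 × $893,475 = 188,008.38.
At nearest $5: Chaudhri $48,310; Ferraro $561,850; Vance $95,310; Dube $188,010. Sum = $893,480.
Difference $893,475 − $893,480 = −$5 applied to largest ownership shares (Ferraro): Ferraro becomes $561,845.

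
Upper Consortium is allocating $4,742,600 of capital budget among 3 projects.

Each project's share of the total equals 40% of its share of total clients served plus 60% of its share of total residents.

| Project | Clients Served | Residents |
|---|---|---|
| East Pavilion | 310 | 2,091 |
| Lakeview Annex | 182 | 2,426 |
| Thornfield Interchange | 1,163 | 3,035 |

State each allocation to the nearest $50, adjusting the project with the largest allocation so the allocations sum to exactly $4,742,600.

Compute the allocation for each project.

Totals — clients served 1,655, residents 7,552.
Blended shares (40% clients served + 60% residents): East Pavilion 0.2411; Lakeview Annex 0.2367; Thornfield Interchange 0.5222.
Pro-rata amounts: East Pavilion 1,143,216.29; Lakeview Annex 1,122,723.09; Thornfield Interchange 2,476,660.61.
After rounding ($50): East Pavilion $1,143,200; Lakeview Annex $1,122,700; Thornfield Interchange $2,476,650. Sum = $4,742,550.
Difference $4,742,600 − $4,742,550 = +$50 applied to largest allocation (Thornfield Interchange): Thornfield Interchange becomes $2,476,700.

East Pavilion: $1,143,200 | Lakeview Annex: $1,122,700 | Thornfield Interchange: $2,476,700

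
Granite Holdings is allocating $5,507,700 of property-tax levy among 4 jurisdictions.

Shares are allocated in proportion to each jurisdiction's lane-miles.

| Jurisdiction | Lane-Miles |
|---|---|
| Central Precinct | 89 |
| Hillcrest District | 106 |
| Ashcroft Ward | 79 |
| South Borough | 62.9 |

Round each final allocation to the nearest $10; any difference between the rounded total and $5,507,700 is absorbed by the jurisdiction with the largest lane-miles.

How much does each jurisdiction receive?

Total lane-miles = 336.9.
Unrounded shares: Central Precinct 89/336.9 × $5,507,700 = 1,454,987.53; Hillcrest District 106/336.9 × $5,507,700 = 1,732,906.50; Ashcroft Ward 79/336.9 × $5,507,700 = 1,291,505.79; South Borough 62.9/336.9 × $5,507,700 = 1,028,300.18.
At nearest $10: Central Precinct $1,454,990; Hillcrest District $1,732,910; Ashcroft Ward $1,291,510; South Borough $1,028,300. Sum = $5,507,710.
Difference $5,507,700 − $5,507,710 = −$10 applied to largest lane-miles (Hillcrest District): Hillcrest District becomes $1,732,900.

Central Precinct: $1,454,990 · Hillcrest District: $1,732,900 · Ashcroft Ward: $1,291,510 · South Borough: $1,028,300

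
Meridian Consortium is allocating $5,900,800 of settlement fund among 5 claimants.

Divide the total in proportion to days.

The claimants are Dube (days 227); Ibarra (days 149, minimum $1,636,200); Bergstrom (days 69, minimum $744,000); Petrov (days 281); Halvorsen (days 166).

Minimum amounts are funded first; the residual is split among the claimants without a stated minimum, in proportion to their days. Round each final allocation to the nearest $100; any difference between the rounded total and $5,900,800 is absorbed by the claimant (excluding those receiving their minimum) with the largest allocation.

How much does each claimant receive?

Minimums first: Ibarra $1,636,200; Bergstrom $744,000. Residual $3,520,600.
Residual split over remaining days 674: Dube 1,185,721.36 → $1,185,700; Petrov 1,467,787.24 → $1,467,800; Halvorsen 867,091.39 → $867,100.

Dube: $1,185,700 · Ibarra: $1,636,200 · Bergstrom: $744,000 · Petrov: $1,467,800 · Halvorsen: $867,100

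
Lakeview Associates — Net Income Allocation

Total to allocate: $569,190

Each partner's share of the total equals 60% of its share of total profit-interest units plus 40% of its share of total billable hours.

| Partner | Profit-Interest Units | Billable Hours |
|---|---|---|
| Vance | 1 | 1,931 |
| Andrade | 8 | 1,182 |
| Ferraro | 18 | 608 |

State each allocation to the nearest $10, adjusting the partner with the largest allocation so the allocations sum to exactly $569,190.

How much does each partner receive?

Profit-interest units total 27; billable hours total 3,721.
Combined weights (60% profit-interest units + 40% billable hours): Vance 0.2298; Andrade 0.3048; Ferraro 0.4654.
Raw shares: Vance 130,800.33; Andrade 173,512.10; Ferraro 264,877.56.
At nearest $10: Vance $130,800; Andrade $173,510; Ferraro $264,880. Sum = $569,190.
Rounded total matches; no reconciliation needed.

Vance: $130,800 | Andrade: $173,510 | Ferraro: $264,880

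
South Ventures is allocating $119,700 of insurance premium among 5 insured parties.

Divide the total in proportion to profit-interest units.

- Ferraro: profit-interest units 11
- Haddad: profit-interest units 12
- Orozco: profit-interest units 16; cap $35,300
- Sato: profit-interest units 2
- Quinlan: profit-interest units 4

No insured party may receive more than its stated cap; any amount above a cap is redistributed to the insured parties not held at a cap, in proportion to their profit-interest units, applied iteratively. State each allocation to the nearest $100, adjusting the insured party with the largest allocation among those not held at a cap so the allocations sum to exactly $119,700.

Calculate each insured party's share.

Combined profit-interest units = 45.
Pro-rata shares before constraints: Ferraro 29,260.00; Haddad 31,920.00; Orozco 42,560.00; Sato 5,320.00; Quinlan 10,640.00.
Held at cap: Orozco ($35,300); balance $84,400 reallocated over remaining profit-interest units 29.
Redistributed shares: Ferraro 32,013.79 → $32,000; Haddad 34,924.14 → $34,900; Sato 5,820.69 → $5,800; Quinlan 11,641.38 → $11,600.
Rounding difference +$100 applied to Haddad → $35,000.

Ferraro: $32,000; Haddad: $35,000; Orozco: $35,300; Sato: $5,800; Quinlan: $11,600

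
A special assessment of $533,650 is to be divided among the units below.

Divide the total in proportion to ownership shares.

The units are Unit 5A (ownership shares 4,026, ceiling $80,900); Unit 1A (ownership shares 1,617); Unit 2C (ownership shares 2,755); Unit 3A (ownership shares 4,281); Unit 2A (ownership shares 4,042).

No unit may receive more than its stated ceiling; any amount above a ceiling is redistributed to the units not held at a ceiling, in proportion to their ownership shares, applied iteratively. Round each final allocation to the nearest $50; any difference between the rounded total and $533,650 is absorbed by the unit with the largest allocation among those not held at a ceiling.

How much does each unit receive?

Unit 5A: $80,900; Unit 1A: $57,650; Unit 2C: $98,250; Unit 3A: $152,700; Unit 2A: $144,150

Sum of ownership shares: 16,721.
Pro-rata shares before constraints: Unit 5A 128,489.62; Unit 1A 51,606.49; Unit 2C 87,925.71; Unit 3A 136,627.93; Unit 2A 129,000.26.
Capped: Unit 5A ($80,900); balance $452,750 reallocated over remaining ownership shares 12,695.
Shares after redistribution: Unit 1A 57,668.12 → $57,650; Unit 2C 98,253.35 → $98,250; Unit 3A 152,676.07 → $152,700; Unit 2A 144,152.46 → $144,150.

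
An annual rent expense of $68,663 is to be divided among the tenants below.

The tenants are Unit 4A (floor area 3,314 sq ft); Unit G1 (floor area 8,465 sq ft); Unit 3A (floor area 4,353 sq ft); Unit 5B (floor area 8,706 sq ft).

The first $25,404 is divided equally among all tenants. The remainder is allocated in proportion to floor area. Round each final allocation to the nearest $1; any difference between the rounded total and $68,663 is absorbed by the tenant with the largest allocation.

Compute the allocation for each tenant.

Unit 4A: $12,123 | Unit G1: $21,094 | Unit 3A: $13,932 | Unit 5B: $21,514

$25,404 shared equally gives $6,351 per tenant.
Remainder $43,259 by floor area (total 24,838): Unit 4A 5,771.81 → $5,772; Unit G1 14,743.03 → $14,743; Unit 3A 7,581.38 → $7,581; Unit 5B 15,162.77 → $15,163.
Totals: Unit 4A $6,351 + $5,772 = $12,123; Unit G1 $6,351 + $14,743 = $21,094; Unit 3A $6,351 + $7,581 = $13,932; Unit 5B $6,351 + $15,163 = $21,514.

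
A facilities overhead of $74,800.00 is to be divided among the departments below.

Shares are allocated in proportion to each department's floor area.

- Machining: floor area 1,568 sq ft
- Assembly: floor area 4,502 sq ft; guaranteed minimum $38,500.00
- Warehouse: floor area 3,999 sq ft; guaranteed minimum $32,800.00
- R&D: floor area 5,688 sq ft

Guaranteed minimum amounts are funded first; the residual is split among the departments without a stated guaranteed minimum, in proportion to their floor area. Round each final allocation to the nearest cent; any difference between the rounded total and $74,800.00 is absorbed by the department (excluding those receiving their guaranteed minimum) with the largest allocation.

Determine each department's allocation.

Minimums first: Assembly $38,500.00; Warehouse $32,800.00. Remaining pool $3,500.00.
Remaining pool split over remaining floor area 7,256: Machining 756.3396 → $756.34; R&D 2,743.6604 → $2,743.66.

Machining: $756.34 · Assembly: $38,500.00 · Warehouse: $32,800.00 · R&D: $2,743.66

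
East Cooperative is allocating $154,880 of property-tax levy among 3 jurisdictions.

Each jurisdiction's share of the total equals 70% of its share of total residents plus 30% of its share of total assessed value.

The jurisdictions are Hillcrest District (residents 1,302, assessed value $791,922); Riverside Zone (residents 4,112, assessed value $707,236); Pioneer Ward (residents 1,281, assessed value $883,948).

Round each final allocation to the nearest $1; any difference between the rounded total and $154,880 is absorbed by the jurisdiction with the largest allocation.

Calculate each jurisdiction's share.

Hillcrest District: $36,524 | Riverside Zone: $80,377 | Pioneer Ward: $37,979

Residents total 6,695; assessed value total 2,383,106.
Composite weights (70% residents + 30% assessed value): Hillcrest District 0.2358; Riverside Zone 0.5190; Pioneer Ward 0.2452.
Pro-rata amounts: Hillcrest District 36,524.33; Riverside Zone 80,377.14; Pioneer Ward 37,978.52.
After rounding ($1): Hillcrest District $36,524; Riverside Zone $80,377; Pioneer Ward $37,979. Sum = $154,880.
Rounded total matches; no reconciliation needed.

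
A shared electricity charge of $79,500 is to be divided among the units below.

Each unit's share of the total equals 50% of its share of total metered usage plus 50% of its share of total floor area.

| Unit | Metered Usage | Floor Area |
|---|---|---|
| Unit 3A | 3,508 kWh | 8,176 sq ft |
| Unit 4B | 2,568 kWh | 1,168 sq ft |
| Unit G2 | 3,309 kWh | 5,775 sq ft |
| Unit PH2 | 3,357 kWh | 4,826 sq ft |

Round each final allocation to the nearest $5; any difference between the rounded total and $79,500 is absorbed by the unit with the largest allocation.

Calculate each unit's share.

Unit 3A: $27,240 · Unit 4B: $10,340 · Unit G2: $21,830 · Unit PH2: $20,090

Metered usage total 12,742; floor area total 19,945.
Blended shares (50% metered usage + 50% floor area): Unit 3A 0.3426; Unit 4B 0.1300; Unit G2 0.2746; Unit PH2 0.2527.
Pro-rata amounts: Unit 3A 27,238.18; Unit 4B 10,338.95; Unit G2 21,832.23; Unit PH2 20,090.64.
After rounding ($5): Unit 3A $27,240; Unit 4B $10,340; Unit G2 $21,830; Unit PH2 $20,090. Sum = $79,500.
No rounding difference to absorb.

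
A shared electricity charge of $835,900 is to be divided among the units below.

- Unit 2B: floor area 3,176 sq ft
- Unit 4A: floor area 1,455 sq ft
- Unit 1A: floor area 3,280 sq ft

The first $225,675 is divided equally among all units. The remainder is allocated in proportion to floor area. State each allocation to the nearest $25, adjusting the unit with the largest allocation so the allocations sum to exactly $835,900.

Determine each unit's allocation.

Unit 2B: $320,200 · Unit 4A: $187,450 · Unit 1A: $328,250

First tranche $225,675 split equally: $75,225 each.
Remainder $610,225 by floor area (total 7,911): Unit 2B 244,984.78 → $244,975; Unit 4A 112,233.27 → $112,225; Unit 1A 253,006.95 → $253,000.
Rounding difference +$25 on remainder applied to Unit 1A.
Totals: Unit 2B $75,225 + $244,975 = $320,200; Unit 4A $75,225 + $112,225 = $187,450; Unit 1A $75,225 + $253,025 = $328,250.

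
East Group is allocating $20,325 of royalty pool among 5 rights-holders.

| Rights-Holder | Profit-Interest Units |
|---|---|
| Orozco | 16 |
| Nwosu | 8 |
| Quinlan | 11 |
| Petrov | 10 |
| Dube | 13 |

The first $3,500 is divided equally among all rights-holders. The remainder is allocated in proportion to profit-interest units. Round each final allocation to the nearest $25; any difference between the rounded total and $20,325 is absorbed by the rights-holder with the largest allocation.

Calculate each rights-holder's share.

Orozco: $5,325 | Nwosu: $3,025 | Quinlan: $3,900 | Petrov: $3,600 | Dube: $4,475

Equal tier: $3,500 ÷ 5 = $700 apiece.
Remainder $16,825 by profit-interest units (total 58): Orozco 4,641.38 → $4,650; Nwosu 2,320.69 → $2,325; Quinlan 3,190.95 → $3,200; Petrov 2,900.86 → $2,900; Dube 3,771.12 → $3,775.
Rounding difference −$25 on remainder applied to Orozco.
Totals: Orozco $700 + $4,625 = $5,325; Nwosu $700 + $2,325 = $3,025; Quinlan $700 + $3,200 = $3,900; Petrov $700 + $2,900 = $3,600; Dube $700 + $3,775 = $4,475.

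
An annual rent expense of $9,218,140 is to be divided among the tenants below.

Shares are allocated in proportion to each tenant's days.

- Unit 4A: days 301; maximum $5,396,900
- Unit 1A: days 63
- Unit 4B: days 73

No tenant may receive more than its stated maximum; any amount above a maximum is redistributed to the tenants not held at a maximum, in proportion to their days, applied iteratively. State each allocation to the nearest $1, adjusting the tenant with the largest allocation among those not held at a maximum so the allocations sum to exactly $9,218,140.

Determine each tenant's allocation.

Unit 4A: $5,396,900; Unit 1A: $1,770,133; Unit 4B: $2,051,107

Sum of days: 437.
Proportional shares (ignoring caps): Unit 4A 6,349,336.70; Unit 1A 1,328,930.94; Unit 4B 1,539,872.36.
Capped: Unit 4A ($5,396,900); residual $3,821,240 reallocated over remaining days 136.
Remaining shares: Unit 1A 1,770,133.24 → $1,770,133; Unit 4B 2,051,106.76 → $2,051,107.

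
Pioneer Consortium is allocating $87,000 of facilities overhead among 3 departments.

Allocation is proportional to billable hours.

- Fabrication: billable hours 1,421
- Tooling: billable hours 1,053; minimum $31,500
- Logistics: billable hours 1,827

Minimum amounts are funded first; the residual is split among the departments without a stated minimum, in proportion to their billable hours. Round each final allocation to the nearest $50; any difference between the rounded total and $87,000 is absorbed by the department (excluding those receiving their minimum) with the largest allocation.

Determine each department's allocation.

Minimums first: Tooling $31,500. Residual $55,500.
Residual split over remaining billable hours 3,248: Fabrication 24,281.25 → $24,300; Logistics 31,218.75 → $31,200.

Fabrication: $24,300 · Tooling: $31,500 · Logistics: $31,200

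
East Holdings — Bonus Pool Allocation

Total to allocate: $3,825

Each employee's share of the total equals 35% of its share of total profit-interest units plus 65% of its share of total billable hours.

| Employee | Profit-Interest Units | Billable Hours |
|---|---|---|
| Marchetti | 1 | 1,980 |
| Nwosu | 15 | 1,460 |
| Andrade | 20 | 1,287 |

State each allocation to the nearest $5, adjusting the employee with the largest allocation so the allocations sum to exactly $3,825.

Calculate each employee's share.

Marchetti: $1,080 · Nwosu: $1,325 · Andrade: $1,420

Profit-interest units total 36; billable hours total 4,727.
Combined weights (35% profit-interest units + 65% billable hours): Marchetti 0.2820; Nwosu 0.3466; Andrade 0.3714.
Raw shares: Marchetti 1,078.60; Nwosu 1,325.73; Andrade 1,420.67.
Rounded to nearest $5: Marchetti $1,080; Nwosu $1,325; Andrade $1,420. Sum = $3,825.
Rounded total matches; no reconciliation needed.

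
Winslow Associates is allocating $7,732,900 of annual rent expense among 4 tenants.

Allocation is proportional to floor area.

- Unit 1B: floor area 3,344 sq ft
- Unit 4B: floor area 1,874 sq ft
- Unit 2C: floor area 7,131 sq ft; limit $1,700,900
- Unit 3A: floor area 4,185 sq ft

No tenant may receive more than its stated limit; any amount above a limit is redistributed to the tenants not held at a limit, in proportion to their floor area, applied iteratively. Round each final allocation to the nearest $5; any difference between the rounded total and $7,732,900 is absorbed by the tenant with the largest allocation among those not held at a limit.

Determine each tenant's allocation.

Sum of floor area: 16,534.
Proportional shares (ignoring caps): Unit 1B 1,563,978.32; Unit 4B 876,463.93; Unit 2C 3,335,146.36; Unit 3A 1,957,311.39.
Held at cap: Unit 2C ($1,700,900); balance $6,032,000 reallocated over remaining floor area 9,403.
Shares after redistribution: Unit 1B 2,145,167.29 → $2,145,165; Unit 4B 1,202,166.12 → $1,202,165; Unit 3A 2,684,666.60 → $2,684,665.
Rounding difference +$5 applied to Unit 3A → $2,684,670.

Unit 1B: $2,145,165 · Unit 4B: $1,202,165 · Unit 2C: $1,700,900 · Unit 3A: $2,684,670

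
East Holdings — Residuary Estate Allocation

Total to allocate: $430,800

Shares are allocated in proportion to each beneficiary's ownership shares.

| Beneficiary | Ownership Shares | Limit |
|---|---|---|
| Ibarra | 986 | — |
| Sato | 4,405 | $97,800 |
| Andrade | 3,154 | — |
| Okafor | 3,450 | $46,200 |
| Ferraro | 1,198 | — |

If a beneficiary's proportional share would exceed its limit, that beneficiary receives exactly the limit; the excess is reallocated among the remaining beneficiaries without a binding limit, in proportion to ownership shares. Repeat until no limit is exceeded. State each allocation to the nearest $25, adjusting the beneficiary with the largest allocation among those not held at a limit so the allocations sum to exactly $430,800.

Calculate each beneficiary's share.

Combined ownership shares = 13,193.
Unconstrained shares: Ibarra 32,196.53; Sato 143,839.46; Andrade 102,989.71; Okafor 112,655.20; Ferraro 39,119.11.
Cap binds for Sato ($97,800), Okafor ($46,200); balance $286,800 reallocated over remaining ownership shares 5,338.
Remaining shares: Ibarra 52,975.80 → $52,975; Andrade 169,458.07 → $169,450; Ferraro 64,366.13 → $64,375.

Ibarra: $52,975 · Sato: $97,800 · Andrade: $169,450 · Okafor: $46,200 · Ferraro: $64,375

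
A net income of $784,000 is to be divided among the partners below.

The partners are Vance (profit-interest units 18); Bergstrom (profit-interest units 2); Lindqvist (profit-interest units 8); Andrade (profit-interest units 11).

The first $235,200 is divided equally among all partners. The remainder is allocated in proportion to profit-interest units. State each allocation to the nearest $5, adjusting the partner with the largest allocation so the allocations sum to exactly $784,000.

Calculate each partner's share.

$235,200 shared equally gives $58,800 per partner.
Remainder $548,800 by profit-interest units (total 39): Vance 253,292.31 → $253,290; Bergstrom 28,143.59 → $28,145; Lindqvist 112,574.36 → $112,575; Andrade 154,789.74 → $154,790.
Totals: Vance $58,800 + $253,290 = $312,090; Bergstrom $58,800 + $28,145 = $86,945; Lindqvist $58,800 + $112,575 = $171,375; Andrade $58,800 + $154,790 = $213,590.

Vance: $312,090 · Bergstrom: $86,945 · Lindqvist: $171,375 · Andrade: $213,590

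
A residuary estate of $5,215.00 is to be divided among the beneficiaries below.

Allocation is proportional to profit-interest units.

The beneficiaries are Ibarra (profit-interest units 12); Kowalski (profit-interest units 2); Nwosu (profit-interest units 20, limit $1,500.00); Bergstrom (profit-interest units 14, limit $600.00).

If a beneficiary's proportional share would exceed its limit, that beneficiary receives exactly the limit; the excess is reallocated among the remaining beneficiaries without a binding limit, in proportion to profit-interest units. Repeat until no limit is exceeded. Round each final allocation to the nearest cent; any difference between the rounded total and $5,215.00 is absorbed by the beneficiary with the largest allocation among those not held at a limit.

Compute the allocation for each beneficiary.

Ibarra: $2,670.00 · Kowalski: $445.00 · Nwosu: $1,500.00 · Bergstrom: $600.00

Total profit-interest units = 48.
Proportional shares (ignoring caps): Ibarra 1,303.7500; Kowalski 217.2917; Nwosu 2,172.9167; Bergstrom 1,521.0417.
Capped: Nwosu ($1,500.00), Bergstrom ($600.00); balance $3,115.00 reallocated over remaining profit-interest units 14.
Remaining shares: Ibarra 2,670.0000 → $2,670.00; Kowalski 445.0000 → $445.00.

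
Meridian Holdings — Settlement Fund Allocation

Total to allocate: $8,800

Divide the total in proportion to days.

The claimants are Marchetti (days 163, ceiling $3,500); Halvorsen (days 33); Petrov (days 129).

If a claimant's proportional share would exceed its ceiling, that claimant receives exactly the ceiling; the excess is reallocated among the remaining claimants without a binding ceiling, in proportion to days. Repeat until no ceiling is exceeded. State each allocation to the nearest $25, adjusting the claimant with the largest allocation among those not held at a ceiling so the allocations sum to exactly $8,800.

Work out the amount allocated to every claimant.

Marchetti: $3,500; Halvorsen: $1,075; Petrov: $4,225

Total days = 325.
Pro-rata shares before constraints: Marchetti 4,413.54; Halvorsen 893.54; Petrov 3,492.92.
Capped: Marchetti ($3,500); residual $5,300 reallocated over remaining days 162.
Remaining shares: Halvorsen 1,079.63 → $1,075; Petrov 4,220.37 → $4,225.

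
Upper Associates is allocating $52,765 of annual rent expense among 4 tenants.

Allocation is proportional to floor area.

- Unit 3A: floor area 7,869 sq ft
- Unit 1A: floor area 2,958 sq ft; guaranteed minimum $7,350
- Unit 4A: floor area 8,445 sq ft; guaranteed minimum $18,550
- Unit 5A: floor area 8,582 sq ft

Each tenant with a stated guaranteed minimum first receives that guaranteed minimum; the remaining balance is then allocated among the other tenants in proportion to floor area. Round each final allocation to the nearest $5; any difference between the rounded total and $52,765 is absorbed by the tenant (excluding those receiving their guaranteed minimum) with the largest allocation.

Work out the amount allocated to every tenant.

Unit 3A: $12,850 | Unit 1A: $7,350 | Unit 4A: $18,550 | Unit 5A: $14,015

Minimums first: Unit 1A $7,350; Unit 4A $18,550. Remaining pool $26,865.
Remaining pool split over remaining floor area 16,451: Unit 3A 12,850.32 → $12,850; Unit 5A 14,014.68 → $14,015.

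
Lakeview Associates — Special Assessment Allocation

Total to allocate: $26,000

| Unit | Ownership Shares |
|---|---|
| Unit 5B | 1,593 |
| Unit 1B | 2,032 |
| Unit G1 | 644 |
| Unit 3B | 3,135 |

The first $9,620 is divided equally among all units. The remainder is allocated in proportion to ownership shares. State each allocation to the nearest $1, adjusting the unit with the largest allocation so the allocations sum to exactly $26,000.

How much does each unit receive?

Unit 5B: $5,929 · Unit 1B: $6,900 · Unit G1: $3,830 · Unit 3B: $9,341

First tranche $9,620 split equally: $2,405 each.
Remainder $16,380 by ownership shares (total 7,404): Unit 5B 3,524.22 → $3,524; Unit 1B 4,495.43 → $4,495; Unit G1 1,424.73 → $1,425; Unit 3B 6,935.62 → $6,936.
Totals: Unit 5B $2,405 + $3,524 = $5,929; Unit 1B $2,405 + $4,495 = $6,900; Unit G1 $2,405 + $1,425 = $3,830; Unit 3B $2,405 + $6,936 = $9,341.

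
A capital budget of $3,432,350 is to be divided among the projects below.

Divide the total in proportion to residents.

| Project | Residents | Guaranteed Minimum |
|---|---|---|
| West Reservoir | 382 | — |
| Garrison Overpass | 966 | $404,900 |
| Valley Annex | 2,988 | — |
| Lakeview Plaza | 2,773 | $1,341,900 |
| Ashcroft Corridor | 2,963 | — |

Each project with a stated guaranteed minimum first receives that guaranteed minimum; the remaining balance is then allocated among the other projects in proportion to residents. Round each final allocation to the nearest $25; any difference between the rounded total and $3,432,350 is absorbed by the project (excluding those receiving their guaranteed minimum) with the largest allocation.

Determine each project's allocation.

West Reservoir: $101,675 · Garrison Overpass: $404,900 · Valley Annex: $795,250 · Lakeview Plaza: $1,341,900 · Ashcroft Corridor: $788,625

Minimums first: Garrison Overpass $404,900; Lakeview Plaza $1,341,900. Remaining pool $1,685,550.
Remaining pool split over remaining residents 6,333: West Reservoir 101,670.63 → $101,675; Valley Annex 795,266.60 → $795,275; Ashcroft Corridor 788,612.77 → $788,625.
Rounding difference −$25 applied to Valley Annex → $795,250.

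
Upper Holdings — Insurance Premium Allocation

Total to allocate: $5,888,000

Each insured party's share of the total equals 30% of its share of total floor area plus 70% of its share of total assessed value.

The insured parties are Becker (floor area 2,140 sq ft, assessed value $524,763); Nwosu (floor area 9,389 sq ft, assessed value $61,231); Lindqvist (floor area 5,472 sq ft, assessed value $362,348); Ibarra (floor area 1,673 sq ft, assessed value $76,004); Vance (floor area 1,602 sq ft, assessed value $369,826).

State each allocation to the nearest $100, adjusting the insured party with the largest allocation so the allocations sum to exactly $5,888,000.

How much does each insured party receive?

Becker: $1,737,800 · Nwosu: $999,000 · Lindqvist: $1,547,900 · Ibarra: $370,400 · Vance: $1,232,900

Floor area total 20,276; assessed value total 1,394,172.
Blended shares (30% floor area + 70% assessed value): Becker 0.2951; Nwosu 0.1697; Lindqvist 0.2629; Ibarra 0.0629; Vance 0.2094.
Unrounded shares: Becker 1,737,792.40; Nwosu 998,966.40; Lindqvist 1,547,920.28; Ibarra 370,439.17; Vance 1,232,881.75.
After rounding ($100): Becker $1,737,800; Nwosu $999,000; Lindqvist $1,547,900; Ibarra $370,400; Vance $1,232,900. Sum = $5,888,000.
Rounded total matches; no reconciliation needed.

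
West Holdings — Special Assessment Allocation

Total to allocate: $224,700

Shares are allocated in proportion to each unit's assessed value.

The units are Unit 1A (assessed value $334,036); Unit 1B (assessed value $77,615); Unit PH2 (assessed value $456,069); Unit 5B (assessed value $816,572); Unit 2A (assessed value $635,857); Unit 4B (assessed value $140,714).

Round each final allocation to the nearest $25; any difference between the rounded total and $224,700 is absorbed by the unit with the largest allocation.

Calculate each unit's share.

Unit 1A: $30,500 | Unit 1B: $7,075 | Unit PH2: $41,650 | Unit 5B: $74,575 | Unit 2A: $58,050 | Unit 4B: $12,850

Assessed value total: 2,460,863.
Raw shares: Unit 1A 334,036/2,460,863 × $224,700 = 30,500.64; Unit 1B 77,615/2,460,863 × $224,700 = 7,086.98; Unit PH2 456,069/2,460,863 × $224,700 = 41,643.40; Unit 5B 816,572/2,460,863 × $224,700 = 74,560.72; Unit 2A 635,857/2,460,863 × $224,700 = 58,059.74; Unit 4B 140,714/2,460,863 × $224,700 = 12,848.52.
Rounded to nearest $25: Unit 1A $30,500; Unit 1B $7,075; Unit PH2 $41,650; Unit 5B $74,550; Unit 2A $58,050; Unit 4B $12,850. Sum = $224,675.
Difference $224,700 − $224,675 = +$25 applied to largest allocation (Unit 5B): Unit 5B becomes $74,575.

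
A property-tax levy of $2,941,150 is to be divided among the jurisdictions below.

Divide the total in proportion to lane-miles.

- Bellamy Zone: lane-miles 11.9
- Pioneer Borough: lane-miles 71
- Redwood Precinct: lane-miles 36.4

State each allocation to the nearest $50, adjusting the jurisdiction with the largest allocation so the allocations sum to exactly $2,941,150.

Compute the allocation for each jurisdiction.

Bellamy Zone: $293,400 · Pioneer Borough: $1,750,350 · Redwood Precinct: $897,400

Total lane-miles = 119.3.
Unrounded shares: Bellamy Zone 11.9/119.3 × $2,941,150 = 293,375.40; Pioneer Borough 71/119.3 × $2,941,150 = 1,750,391.03; Redwood Precinct 36.4/119.3 × $2,941,150 = 897,383.57.
At nearest $50: Bellamy Zone $293,400; Pioneer Borough $1,750,400; Redwood Precinct $897,400. Sum = $2,941,200.
Difference $2,941,150 − $2,941,200 = −$50 applied to largest allocation (Pioneer Borough): Pioneer Borough becomes $1,750,350.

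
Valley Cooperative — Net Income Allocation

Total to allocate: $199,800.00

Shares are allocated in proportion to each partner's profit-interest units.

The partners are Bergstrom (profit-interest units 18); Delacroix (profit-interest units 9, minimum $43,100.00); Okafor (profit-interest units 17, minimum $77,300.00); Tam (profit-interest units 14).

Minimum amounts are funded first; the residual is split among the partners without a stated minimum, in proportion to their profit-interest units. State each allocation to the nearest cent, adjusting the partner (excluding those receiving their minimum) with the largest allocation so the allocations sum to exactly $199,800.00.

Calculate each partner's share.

Bergstrom: $44,662.50 | Delacroix: $43,100.00 | Okafor: $77,300.00 | Tam: $34,737.50

Fund the minimums — Delacroix $43,100.00; Okafor $77,300.00. Residual $79,400.00.
Residual split over remaining profit-interest units 32: Bergstrom 44,662.5000 → $44,662.50; Tam 34,737.5000 → $34,737.50.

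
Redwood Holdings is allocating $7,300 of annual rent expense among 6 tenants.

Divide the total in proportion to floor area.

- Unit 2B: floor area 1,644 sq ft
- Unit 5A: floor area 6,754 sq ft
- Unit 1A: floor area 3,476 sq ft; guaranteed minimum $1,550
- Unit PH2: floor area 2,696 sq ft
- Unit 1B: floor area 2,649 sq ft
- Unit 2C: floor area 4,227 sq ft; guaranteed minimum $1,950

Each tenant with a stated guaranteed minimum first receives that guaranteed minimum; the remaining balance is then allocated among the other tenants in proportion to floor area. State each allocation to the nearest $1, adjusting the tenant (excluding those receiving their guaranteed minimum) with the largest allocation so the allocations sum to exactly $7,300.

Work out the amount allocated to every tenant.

Unit 2B: $455 | Unit 5A: $1,868 | Unit 1A: $1,550 | Unit PH2: $745 | Unit 1B: $732 | Unit 2C: $1,950

Guaranteed amounts: Unit 1A $1,550; Unit 2C $1,950. Remaining pool $3,800.
Remaining pool split over remaining floor area 13,743: Unit 2B 454.57 → $455; Unit 5A 1,867.51 → $1,868; Unit PH2 745.46 → $745; Unit 1B 732.46 → $732.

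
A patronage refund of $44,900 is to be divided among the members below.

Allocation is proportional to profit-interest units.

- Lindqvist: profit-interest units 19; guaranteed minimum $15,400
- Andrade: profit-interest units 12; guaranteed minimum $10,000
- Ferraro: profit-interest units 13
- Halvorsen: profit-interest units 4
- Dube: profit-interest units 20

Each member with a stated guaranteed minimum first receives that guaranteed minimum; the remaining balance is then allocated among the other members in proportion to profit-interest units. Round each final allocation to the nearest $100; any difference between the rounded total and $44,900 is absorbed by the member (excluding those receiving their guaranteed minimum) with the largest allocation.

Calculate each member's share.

Lindqvist: $15,400 · Andrade: $10,000 · Ferraro: $6,900 · Halvorsen: $2,100 · Dube: $10,500

Fund the minimums — Lindqvist $15,400; Andrade $10,000. Balance $19,500.
Balance split over remaining profit-interest units 37: Ferraro 6,851.35 → $6,900; Halvorsen 2,108.11 → $2,100; Dube 10,540.54 → $10,500.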